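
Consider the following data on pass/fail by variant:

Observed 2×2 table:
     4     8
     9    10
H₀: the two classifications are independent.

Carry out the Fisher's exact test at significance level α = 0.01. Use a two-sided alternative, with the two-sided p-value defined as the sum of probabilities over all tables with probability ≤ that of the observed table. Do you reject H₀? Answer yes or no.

Margins: r₁=12, r₂=19, c₁=13, c₂=18, n=31
p_obs = C(12,4)·C(19,9)/C(31,13); sum pmf over tables with pmf ≤ p_obs
p-value (two-sided) = 0.48403
At α=0.01: p ≥ α → fail to reject H₀

reject H₀: no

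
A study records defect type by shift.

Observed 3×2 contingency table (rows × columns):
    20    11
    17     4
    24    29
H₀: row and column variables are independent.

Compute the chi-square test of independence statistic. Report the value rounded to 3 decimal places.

test statistic = 8.605

Row totals [31, 21, 53], col totals [61, 44], n=105
χ² = (20−18.01)²/18.01 + (11−12.99)²/12.99 + (17−12.20)²/12.20 + (4−8.80)²/8.80 + (24−30.79)²/30.79 + (29−22.21)²/22.21 = 8.6054
df = 2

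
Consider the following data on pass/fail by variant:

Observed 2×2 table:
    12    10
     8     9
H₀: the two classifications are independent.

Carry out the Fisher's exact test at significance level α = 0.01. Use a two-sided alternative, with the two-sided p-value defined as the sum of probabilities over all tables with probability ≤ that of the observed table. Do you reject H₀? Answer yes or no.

reject H₀: no

Margins: r₁=22, r₂=17, c₁=20, c₂=19, n=39
p_obs = C(22,12)·C(17,8)/C(39,20); sum pmf over tables with pmf ≤ p_obs
p-value (two-sided) = 0.75119
At α=0.01: p ≥ α → fail to reject H₀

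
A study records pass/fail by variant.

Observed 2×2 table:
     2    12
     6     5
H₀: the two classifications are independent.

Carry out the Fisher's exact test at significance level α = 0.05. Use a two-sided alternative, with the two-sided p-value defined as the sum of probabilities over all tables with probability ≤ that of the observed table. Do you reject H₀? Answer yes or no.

reject H₀: no

Margins: r₁=14, r₂=11, c₁=8, c₂=17, n=25
p_obs = C(14,2)·C(11,6)/C(25,8); sum pmf over tables with pmf ≤ p_obs
p-value (two-sided) = 0.08098
At α=0.05: p ≥ α → fail to reject H₀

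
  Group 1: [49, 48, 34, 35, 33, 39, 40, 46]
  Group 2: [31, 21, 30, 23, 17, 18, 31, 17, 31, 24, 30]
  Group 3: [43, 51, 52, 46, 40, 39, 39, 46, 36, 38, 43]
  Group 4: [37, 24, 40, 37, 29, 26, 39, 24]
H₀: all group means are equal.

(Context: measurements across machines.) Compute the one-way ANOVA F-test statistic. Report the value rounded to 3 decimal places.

test statistic = 19.416

Group means [40.50, 24.82, 43.00, 32.00], grand mean 34.895
SSB = Σnᵢ(x̄ᵢ−x̄)² = 2157.943; SSW = ΣΣ(x−x̄ᵢ)² = 1259.636
MSB = 2157.943/3 = 719.3142; MSW = 1259.636/34 = 37.0481
F = MSB/MSW = 19.4157
df = (3, 34)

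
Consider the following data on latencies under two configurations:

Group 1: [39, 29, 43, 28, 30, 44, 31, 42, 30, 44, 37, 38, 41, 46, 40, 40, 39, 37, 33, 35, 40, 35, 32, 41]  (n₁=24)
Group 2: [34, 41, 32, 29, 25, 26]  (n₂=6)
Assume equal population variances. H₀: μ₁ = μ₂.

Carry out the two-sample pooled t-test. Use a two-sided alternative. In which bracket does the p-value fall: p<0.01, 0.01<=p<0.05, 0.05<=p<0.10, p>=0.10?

p-value bracket: 0.01<=p<0.05

x̄₁=37.250, s₁=5.252, n₁=24
x̄₂=31.167, s₂=5.913, n₂=6
s_p² = [23·5.252² + 5·5.913²]/28 = 28.9048
SE = √(s_p²·(1/24+1/6)) = 2.4539
t = (37.250−31.167)/2.4539 = 2.4790
df = 28
p-value (two-sided) = 0.01947
→ bracket: 0.01<=p<0.05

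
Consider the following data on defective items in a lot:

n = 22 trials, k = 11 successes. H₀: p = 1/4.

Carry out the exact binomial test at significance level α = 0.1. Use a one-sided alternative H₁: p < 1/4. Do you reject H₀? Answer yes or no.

reject H₀: no

Exact binomial: n=22, k=11, p₀=1/4=0.2500
P(X≤11) from Σ C(n,i)·p₀^i·(1−p₀)^(n−i)
p-value (one-sided, H₁ less) = 0.99713
At α=0.1: p ≥ α → fail to reject H₀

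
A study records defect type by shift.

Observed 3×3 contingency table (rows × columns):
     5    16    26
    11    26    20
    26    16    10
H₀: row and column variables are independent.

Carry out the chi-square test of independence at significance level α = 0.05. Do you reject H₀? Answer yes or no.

Row totals [47, 57, 52], col totals [42, 58, 56], n=156
χ² = (5−12.65)²/12.65 + (16−17.47)²/17.47 + (26−16.87)²/16.87 + (11−15.35)²/15.35 + (26−21.19)²/21.19 + (20−20.46)²/20.46 + (26−14.00)²/14.00 + (16−19.33)²/19.33 + (10−18.67)²/18.67 = 26.9088
df = 4
p-value (upper-tail) = 0.00002
At α=0.05: p < α → reject H₀

reject H₀: yes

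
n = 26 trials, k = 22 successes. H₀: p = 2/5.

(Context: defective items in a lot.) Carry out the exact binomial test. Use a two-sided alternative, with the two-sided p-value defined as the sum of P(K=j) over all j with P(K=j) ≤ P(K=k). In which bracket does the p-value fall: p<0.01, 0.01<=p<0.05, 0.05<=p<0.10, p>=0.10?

Exact binomial: n=26, k=22, p₀=2/5=0.4000
P(X=j) = C(n,j)·p₀^j·(1−p₀)^(n−j); p = Σ P(X=j) over j with P(X=j) ≤ P(X=22)
p-value (two-sided) = 0.00001
→ bracket: p<0.01

p-value bracket: p<0.01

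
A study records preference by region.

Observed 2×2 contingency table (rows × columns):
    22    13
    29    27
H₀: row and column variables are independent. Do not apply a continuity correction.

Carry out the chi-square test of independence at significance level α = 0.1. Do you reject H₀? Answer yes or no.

Row totals [35, 56], col totals [51, 40], n=91
χ² = (22−19.62)²/19.62 + (13−15.38)²/15.38 + (29−31.38)²/31.38 + (27−24.62)²/24.62 = 1.0717
df = 1
p-value (upper-tail) = 0.30056
At α=0.1: p ≥ α → fail to reject H₀

reject H₀: no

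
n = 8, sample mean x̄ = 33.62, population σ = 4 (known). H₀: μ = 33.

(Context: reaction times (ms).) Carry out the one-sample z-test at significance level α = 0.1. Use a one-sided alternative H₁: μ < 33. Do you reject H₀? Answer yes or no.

SE = σ/√n = 4/√8 = 1.4142
z = (x̄−μ₀)/SE = (33.62−33)/1.4142 = 0.4384
p-value (one-sided, H₁ less) = 0.66945
At α=0.1: p ≥ α → fail to reject H₀

reject H₀: no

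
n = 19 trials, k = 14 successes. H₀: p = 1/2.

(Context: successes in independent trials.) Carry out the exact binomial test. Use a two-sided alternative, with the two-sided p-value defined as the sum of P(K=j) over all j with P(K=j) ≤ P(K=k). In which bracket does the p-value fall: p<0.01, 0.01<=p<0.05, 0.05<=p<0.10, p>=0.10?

Exact binomial: n=19, k=14, p₀=1/2=0.5000
P(X=j) = C(n,j)·p₀^j·(1−p₀)^(n−j); p = Σ P(X=j) over j with P(X=j) ≤ P(X=14)
p-value (two-sided) = 0.06357
→ bracket: 0.05<=p<0.10

p-value bracket: 0.05<=p<0.10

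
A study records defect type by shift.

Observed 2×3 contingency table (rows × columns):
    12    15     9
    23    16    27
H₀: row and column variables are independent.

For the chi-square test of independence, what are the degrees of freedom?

degrees of freedom = 2

df = (r−1)(c−1) = (2−1)·(3−1) = 2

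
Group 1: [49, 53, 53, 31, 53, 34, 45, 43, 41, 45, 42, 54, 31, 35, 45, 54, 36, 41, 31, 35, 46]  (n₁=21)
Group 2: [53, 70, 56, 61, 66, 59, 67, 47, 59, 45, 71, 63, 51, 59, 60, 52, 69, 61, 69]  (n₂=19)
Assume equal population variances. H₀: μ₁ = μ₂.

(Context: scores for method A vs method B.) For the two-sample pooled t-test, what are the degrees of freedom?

degrees of freedom = 38

df = n₁ + n₂ − 2 = 21 + 19 − 2 = 38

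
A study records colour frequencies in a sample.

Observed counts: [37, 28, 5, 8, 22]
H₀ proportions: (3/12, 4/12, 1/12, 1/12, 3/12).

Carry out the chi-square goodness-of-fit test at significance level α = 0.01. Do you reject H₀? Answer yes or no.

n = 100; E_i = n·p_i = [25.00, 33.33, 8.33, 8.33, 25.00]
χ² = (37−25.00)²/25.00 + (28−33.33)²/33.33 + (5−8.33)²/8.33 + (8−8.33)²/8.33 + (22−25.00)²/25.00 = 8.3200
df = 4
p-value (upper-tail) = 0.08053
At α=0.01: p ≥ α → fail to reject H₀

reject H₀: no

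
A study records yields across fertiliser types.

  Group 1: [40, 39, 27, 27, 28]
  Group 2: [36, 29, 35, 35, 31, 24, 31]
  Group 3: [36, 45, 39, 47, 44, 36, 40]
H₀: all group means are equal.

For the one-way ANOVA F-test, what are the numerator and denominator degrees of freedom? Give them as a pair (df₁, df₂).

k = 3 groups, N = 19 total
df = (k−1, N−k) = (3−1, 19−3) = (2, 16)

degrees of freedom = [2, 16]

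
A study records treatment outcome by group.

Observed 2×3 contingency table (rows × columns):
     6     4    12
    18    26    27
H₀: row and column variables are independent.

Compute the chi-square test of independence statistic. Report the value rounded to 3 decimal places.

test statistic = 2.887

Row totals [22, 71], col totals [24, 30, 39], n=93
χ² = (6−5.68)²/5.68 + (4−7.10)²/7.10 + (12−9.23)²/9.23 + (18−18.32)²/18.32 + (26−22.90)²/22.90 + (27−29.77)²/29.77 = 2.8867
df = 2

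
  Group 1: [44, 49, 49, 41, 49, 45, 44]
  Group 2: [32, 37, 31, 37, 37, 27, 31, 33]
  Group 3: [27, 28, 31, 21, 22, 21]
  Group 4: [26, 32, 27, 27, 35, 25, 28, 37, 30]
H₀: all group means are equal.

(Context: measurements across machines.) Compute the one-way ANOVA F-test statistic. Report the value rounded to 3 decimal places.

test statistic = 36.941

Group means [45.86, 33.12, 25.00, 29.67], grand mean 33.433
SSB = Σnᵢ(x̄ᵢ−x̄)² = 1635.635; SSW = ΣΣ(x−x̄ᵢ)² = 383.732
MSB = 1635.635/3 = 545.2115; MSW = 383.732/26 = 14.7589
F = MSB/MSW = 36.9411
df = (3, 26)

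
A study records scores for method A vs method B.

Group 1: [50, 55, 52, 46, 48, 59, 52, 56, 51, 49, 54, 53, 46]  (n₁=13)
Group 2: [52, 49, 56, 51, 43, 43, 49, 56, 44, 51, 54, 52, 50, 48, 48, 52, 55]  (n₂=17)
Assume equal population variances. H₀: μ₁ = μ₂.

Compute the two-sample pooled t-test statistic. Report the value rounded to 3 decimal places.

x̄₁=51.615, s₁=3.863, n₁=13
x̄₂=50.176, s₂=4.111, n₂=17
s_p² = [12·3.863² + 16·4.111²]/28 = 16.0553
SE = √(s_p²·(1/13+1/17)) = 1.4763
t = (51.615−50.176)/1.4763 = 0.9747
df = 28

test statistic = 0.975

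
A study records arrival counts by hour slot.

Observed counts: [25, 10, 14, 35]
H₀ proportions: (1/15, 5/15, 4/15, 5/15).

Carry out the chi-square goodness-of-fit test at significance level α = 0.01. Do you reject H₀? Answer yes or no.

n = 84; E_i = n·p_i = [5.60, 28.00, 22.40, 28.00]
χ² = (25−5.60)²/5.60 + (10−28.00)²/28.00 + (14−22.40)²/22.40 + (35−28.00)²/28.00 = 83.6786
df = 3
p-value (upper-tail) = 0.00000
At α=0.01: p < α → reject H₀

reject H₀: yes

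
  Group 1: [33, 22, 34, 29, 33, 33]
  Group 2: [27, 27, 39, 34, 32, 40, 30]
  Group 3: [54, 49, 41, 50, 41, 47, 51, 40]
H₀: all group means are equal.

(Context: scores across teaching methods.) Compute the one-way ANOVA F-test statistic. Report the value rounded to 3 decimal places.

Group means [30.67, 32.71, 46.62], grand mean 37.429
SSB = Σnᵢ(x̄ᵢ−x̄)² = 1106.506; SSW = ΣΣ(x−x̄ᵢ)² = 470.637
MSB = 1106.506/2 = 553.2530; MSW = 470.637/18 = 26.1465
F = MSB/MSW = 21.1597
df = (2, 18)

test statistic = 21.160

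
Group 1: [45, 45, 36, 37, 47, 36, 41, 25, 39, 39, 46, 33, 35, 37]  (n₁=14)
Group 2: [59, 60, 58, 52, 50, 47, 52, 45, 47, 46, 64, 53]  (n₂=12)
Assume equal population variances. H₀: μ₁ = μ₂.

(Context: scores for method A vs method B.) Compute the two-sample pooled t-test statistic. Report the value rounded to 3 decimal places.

test statistic = -5.897

x̄₁=38.643, s₁=5.956, n₁=14
x̄₂=52.750, s₂=6.225, n₂=12
s_p² = [13·5.956² + 11·6.225²]/24 = 36.9777
SE = √(s_p²·(1/14+1/12)) = 2.3922
t = (38.643−52.750)/2.3922 = -5.8971
df = 24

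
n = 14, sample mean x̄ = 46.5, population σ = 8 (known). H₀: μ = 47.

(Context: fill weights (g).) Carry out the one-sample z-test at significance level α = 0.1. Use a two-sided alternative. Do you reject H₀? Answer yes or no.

SE = σ/√n = 8/√14 = 2.1381
z = (x̄−μ₀)/SE = (46.5−47)/2.1381 = -0.2339
p-value (two-sided) = 0.81510
At α=0.1: p ≥ α → fail to reject H₀

reject H₀: no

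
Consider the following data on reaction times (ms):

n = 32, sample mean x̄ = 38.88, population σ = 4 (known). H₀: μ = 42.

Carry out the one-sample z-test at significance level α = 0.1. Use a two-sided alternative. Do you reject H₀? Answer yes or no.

reject H₀: yes

SE = σ/√n = 4/√32 = 0.7071
z = (x̄−μ₀)/SE = (38.88−42)/0.7071 = -4.4123
p-value (two-sided) = 0.00001
At α=0.1: p < α → reject H₀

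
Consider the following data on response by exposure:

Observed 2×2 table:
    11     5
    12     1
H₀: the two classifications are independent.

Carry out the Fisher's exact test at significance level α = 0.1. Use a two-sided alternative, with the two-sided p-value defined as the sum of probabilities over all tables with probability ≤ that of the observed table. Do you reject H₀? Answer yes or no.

Margins: r₁=16, r₂=13, c₁=23, c₂=6, n=29
p_obs = C(16,11)·C(13,12)/C(29,23); sum pmf over tables with pmf ≤ p_obs
p-value (two-sided) = 0.18336
At α=0.1: p ≥ α → fail to reject H₀

reject H₀: no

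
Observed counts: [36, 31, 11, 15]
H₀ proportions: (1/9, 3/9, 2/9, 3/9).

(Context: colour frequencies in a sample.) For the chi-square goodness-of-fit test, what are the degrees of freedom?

df = k − 1 = 4 − 1 = 3

degrees of freedom = 3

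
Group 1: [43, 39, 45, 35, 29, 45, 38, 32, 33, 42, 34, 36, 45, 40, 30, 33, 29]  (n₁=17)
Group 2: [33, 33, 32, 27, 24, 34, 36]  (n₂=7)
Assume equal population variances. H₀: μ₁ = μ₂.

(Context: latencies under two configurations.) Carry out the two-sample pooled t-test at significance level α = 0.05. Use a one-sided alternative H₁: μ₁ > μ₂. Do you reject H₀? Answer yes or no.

reject H₀: yes

x̄₁=36.941, s₁=5.673, n₁=17
x̄₂=31.286, s₂=4.231, n₂=7
s_p² = [16·5.673² + 6·4.231²]/22 = 28.2895
SE = √(s_p²·(1/17+1/7)) = 2.3886
t = (36.941−31.286)/2.3886 = 2.3677
df = 22
p-value (one-sided, H₁ greater) = 0.01356
At α=0.05: p < α → reject H₀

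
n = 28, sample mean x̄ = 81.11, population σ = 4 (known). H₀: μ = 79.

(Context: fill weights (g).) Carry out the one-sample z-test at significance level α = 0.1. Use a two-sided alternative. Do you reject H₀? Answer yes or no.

SE = σ/√n = 4/√28 = 0.7559
z = (x̄−μ₀)/SE = (81.11−79)/0.7559 = 2.7913
p-value (two-sided) = 0.00525
At α=0.1: p < α → reject H₀

reject H₀: yes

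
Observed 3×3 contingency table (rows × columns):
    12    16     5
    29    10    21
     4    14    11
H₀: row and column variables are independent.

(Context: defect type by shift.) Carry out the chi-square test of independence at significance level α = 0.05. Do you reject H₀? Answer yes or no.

reject H₀: yes

Row totals [33, 60, 29], col totals [45, 40, 37], n=122
χ² = (12−12.17)²/12.17 + (16−10.82)²/10.82 + (5−10.01)²/10.01 + (29−22.13)²/22.13 + (10−19.67)²/19.67 + (21−18.20)²/18.20 + (4−10.70)²/10.70 + (14−9.51)²/9.51 + (11−8.80)²/8.80 = 19.1753
df = 4
p-value (upper-tail) = 0.00073
At α=0.05: p < α → reject H₀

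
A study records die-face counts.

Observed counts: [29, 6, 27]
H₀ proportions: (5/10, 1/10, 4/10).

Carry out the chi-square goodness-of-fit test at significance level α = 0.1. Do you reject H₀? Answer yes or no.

reject H₀: no

n = 62; E_i = n·p_i = [31.00, 6.20, 24.80]
χ² = (29−31.00)²/31.00 + (6−6.20)²/6.20 + (27−24.80)²/24.80 = 0.3306
df = 2
p-value (upper-tail) = 0.84762
At α=0.1: p ≥ α → fail to reject H₀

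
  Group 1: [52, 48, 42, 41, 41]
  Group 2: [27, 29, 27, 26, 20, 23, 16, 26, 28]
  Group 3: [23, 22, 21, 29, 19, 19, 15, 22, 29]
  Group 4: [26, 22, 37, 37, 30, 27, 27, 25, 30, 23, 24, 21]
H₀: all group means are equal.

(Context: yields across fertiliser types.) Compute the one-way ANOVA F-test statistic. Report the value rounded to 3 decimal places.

test statistic = 26.336

Group means [44.80, 24.67, 22.11, 27.42], grand mean 27.829
SSB = Σnᵢ(x̄ᵢ−x̄)² = 1826.366; SSW = ΣΣ(x−x̄ᵢ)² = 716.606
MSB = 1826.366/3 = 608.7886; MSW = 716.606/31 = 23.1163
F = MSB/MSW = 26.3359
df = (3, 31)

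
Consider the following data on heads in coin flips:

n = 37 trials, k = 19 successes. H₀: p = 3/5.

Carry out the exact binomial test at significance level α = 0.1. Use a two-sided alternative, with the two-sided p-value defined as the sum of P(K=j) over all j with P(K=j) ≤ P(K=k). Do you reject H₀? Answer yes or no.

reject H₀: no

Exact binomial: n=37, k=19, p₀=3/5=0.6000
P(X=j) = C(n,j)·p₀^j·(1−p₀)^(n−j); p = Σ P(X=j) over j with P(X=j) ≤ P(X=19)
p-value (two-sided) = 0.31533
At α=0.1: p ≥ α → fail to reject H₀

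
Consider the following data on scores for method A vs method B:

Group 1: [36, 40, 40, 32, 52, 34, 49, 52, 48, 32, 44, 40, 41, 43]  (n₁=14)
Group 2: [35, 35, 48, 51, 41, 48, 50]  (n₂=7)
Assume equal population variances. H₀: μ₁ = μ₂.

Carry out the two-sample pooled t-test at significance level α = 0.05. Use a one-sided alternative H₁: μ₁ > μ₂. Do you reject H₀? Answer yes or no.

x̄₁=41.643, s₁=6.801, n₁=14
x̄₂=44.000, s₂=6.928, n₂=7
s_p² = [13·6.801² + 6·6.928²]/19 = 46.8008
SE = √(s_p²·(1/14+1/7)) = 3.1668
t = (41.643−44.000)/3.1668 = -0.7443
df = 19
p-value (one-sided, H₁ greater) = 0.76711
At α=0.05: p ≥ α → fail to reject H₀

reject H₀: no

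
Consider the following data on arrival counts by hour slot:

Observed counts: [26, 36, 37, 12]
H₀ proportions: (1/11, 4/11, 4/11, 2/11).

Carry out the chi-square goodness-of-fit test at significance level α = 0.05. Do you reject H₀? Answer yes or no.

n = 111; E_i = n·p_i = [10.09, 40.36, 40.36, 20.18]
χ² = (26−10.09)²/10.09 + (36−40.36)²/40.36 + (37−40.36)²/40.36 + (12−20.18)²/20.18 = 29.1509
df = 3
p-value (upper-tail) = 0.00000
At α=0.05: p < α → reject H₀

reject H₀: yes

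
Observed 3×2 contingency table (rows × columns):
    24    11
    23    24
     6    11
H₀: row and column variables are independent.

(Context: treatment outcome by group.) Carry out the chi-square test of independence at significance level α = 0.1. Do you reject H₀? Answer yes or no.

reject H₀: yes

Row totals [35, 47, 17], col totals [53, 46], n=99
χ² = (24−18.74)²/18.74 + (11−16.26)²/16.26 + (23−25.16)²/25.16 + (24−21.84)²/21.84 + (6−9.10)²/9.10 + (11−7.90)²/7.90 = 5.8548
df = 2
p-value (upper-tail) = 0.05354
At α=0.1: p < α → reject H₀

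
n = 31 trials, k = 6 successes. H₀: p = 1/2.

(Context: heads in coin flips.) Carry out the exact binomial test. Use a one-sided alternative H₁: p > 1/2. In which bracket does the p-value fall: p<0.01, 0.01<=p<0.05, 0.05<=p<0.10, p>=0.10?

Exact binomial: n=31, k=6, p₀=1/2=0.5000
P(X≥6) from Σ C(n,i)·p₀^i·(1−p₀)^(n−i)
p-value (one-sided, H₁ greater) = 0.99990
→ bracket: p>=0.10

p-value bracket: p>=0.10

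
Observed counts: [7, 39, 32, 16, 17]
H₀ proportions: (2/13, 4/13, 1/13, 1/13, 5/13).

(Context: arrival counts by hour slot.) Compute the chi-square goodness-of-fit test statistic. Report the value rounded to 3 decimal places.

test statistic = 93.082

n = 111; E_i = n·p_i = [17.08, 34.15, 8.54, 8.54, 42.69]
χ² = (7−17.08)²/17.08 + (39−34.15)²/34.15 + (32−8.54)²/8.54 + (16−8.54)²/8.54 + (17−42.69)²/42.69 = 93.0824
df = 4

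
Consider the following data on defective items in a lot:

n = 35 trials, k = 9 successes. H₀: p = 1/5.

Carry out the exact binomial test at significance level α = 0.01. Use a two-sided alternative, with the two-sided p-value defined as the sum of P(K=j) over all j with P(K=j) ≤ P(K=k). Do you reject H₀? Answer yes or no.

Exact binomial: n=35, k=9, p₀=1/5=0.2000
P(X=j) = C(n,j)·p₀^j·(1−p₀)^(n−j); p = Σ P(X=j) over j with P(X=j) ≤ P(X=9)
p-value (two-sided) = 0.39848
At α=0.01: p ≥ α → fail to reject H₀

reject H₀: no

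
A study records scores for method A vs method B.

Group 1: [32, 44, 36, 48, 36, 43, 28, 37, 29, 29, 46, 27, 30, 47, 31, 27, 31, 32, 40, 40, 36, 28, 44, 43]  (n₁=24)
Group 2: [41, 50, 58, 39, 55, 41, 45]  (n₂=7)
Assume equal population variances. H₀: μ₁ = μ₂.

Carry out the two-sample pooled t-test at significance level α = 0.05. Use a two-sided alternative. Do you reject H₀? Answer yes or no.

reject H₀: yes

x̄₁=36.000, s₁=7.009, n₁=24
x̄₂=47.000, s₂=7.461, n₂=7
s_p² = [23·7.009² + 6·7.461²]/29 = 50.4828
SE = √(s_p²·(1/24+1/7)) = 3.0521
t = (36.000−47.000)/3.0521 = -3.6041
df = 29
p-value (two-sided) = 0.00116
At α=0.05: p < α → reject H₀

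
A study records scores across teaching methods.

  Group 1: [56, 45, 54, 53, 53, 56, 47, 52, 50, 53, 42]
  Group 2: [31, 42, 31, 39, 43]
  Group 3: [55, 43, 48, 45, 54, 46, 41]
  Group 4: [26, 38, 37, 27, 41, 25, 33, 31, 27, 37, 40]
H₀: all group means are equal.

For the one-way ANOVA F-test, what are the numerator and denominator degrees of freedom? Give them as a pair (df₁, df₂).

degrees of freedom = [3, 30]

k = 4 groups, N = 34 total
df = (k−1, N−k) = (4−1, 34−4) = (3, 30)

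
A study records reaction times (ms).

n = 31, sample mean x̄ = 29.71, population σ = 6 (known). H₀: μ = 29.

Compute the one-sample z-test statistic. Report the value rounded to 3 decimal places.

test statistic = 0.659

SE = σ/√n = 6/√31 = 1.0776
z = (x̄−μ₀)/SE = (29.71−29)/1.0776 = 0.6589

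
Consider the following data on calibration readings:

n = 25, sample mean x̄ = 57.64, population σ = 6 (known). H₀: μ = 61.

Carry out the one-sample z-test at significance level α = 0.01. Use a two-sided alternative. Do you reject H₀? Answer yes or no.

SE = σ/√n = 6/√25 = 1.2000
z = (x̄−μ₀)/SE = (57.64−61)/1.2000 = -2.8000
p-value (two-sided) = 0.00511
At α=0.01: p < α → reject H₀

reject H₀: yes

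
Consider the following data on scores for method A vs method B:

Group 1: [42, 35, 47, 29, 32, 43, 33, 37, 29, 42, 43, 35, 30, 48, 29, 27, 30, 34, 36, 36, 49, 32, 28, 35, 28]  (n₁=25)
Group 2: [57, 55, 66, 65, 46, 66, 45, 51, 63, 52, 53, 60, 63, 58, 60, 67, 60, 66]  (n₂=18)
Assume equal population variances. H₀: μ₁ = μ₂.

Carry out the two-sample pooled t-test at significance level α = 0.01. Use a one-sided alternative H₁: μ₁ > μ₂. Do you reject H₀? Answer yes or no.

reject H₀: no

x̄₁=35.560, s₁=6.696, n₁=25
x̄₂=58.500, s₂=6.913, n₂=18
s_p² = [24·6.696² + 17·6.913²]/41 = 46.0649
SE = √(s_p²·(1/25+1/18)) = 2.0980
t = (35.560−58.500)/2.0980 = -10.9340
df = 41
p-value (one-sided, H₁ greater) = 1.00000
At α=0.01: p ≥ α → fail to reject H₀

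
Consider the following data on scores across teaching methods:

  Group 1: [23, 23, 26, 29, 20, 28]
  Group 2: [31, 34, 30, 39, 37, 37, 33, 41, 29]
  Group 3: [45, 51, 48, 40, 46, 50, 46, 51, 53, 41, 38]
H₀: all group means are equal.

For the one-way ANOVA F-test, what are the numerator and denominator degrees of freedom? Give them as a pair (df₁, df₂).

degrees of freedom = [2, 23]

k = 3 groups, N = 26 total
df = (k−1, N−k) = (3−1, 26−3) = (2, 23)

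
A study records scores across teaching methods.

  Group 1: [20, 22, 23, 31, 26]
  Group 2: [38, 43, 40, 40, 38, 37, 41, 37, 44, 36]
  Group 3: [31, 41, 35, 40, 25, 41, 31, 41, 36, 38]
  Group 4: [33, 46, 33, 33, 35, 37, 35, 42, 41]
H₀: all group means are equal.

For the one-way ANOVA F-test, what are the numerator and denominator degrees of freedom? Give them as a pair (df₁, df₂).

k = 4 groups, N = 34 total
df = (k−1, N−k) = (4−1, 34−4) = (3, 30)

degrees of freedom = [3, 30]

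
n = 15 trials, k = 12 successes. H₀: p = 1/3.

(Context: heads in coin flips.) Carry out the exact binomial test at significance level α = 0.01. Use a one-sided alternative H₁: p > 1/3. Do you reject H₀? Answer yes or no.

Exact binomial: n=15, k=12, p₀=1/3=0.3333
P(X≥12) from Σ C(n,i)·p₀^i·(1−p₀)^(n−i)
p-value (one-sided, H₁ greater) = 0.00029
At α=0.01: p < α → reject H₀

reject H₀: yes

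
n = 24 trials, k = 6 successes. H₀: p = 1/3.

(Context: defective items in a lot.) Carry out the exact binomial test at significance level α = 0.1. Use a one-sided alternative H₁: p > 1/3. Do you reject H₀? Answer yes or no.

Exact binomial: n=24, k=6, p₀=1/3=0.3333
P(X≥6) from Σ C(n,i)·p₀^i·(1−p₀)^(n−i)
p-value (one-sided, H₁ greater) = 0.86175
At α=0.1: p ≥ α → fail to reject H₀

reject H₀: no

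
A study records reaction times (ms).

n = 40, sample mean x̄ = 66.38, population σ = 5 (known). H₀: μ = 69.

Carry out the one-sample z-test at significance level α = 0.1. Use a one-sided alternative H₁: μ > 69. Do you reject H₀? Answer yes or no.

SE = σ/√n = 5/√40 = 0.7906
z = (x̄−μ₀)/SE = (66.38−69)/0.7906 = -3.3141
p-value (one-sided, H₁ greater) = 0.99954
At α=0.1: p ≥ α → fail to reject H₀

reject H₀: no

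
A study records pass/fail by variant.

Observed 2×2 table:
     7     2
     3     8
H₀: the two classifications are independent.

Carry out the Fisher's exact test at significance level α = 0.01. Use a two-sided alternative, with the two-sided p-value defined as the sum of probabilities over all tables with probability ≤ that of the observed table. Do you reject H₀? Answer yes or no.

reject H₀: no

Margins: r₁=9, r₂=11, c₁=10, c₂=10, n=20
p_obs = C(9,7)·C(11,3)/C(20,10); sum pmf over tables with pmf ≤ p_obs
p-value (two-sided) = 0.06978
At α=0.01: p ≥ α → fail to reject H₀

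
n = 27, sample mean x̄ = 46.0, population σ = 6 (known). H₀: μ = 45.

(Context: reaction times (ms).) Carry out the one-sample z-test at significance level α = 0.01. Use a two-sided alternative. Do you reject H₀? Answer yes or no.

reject H₀: no

SE = σ/√n = 6/√27 = 1.1547
z = (x̄−μ₀)/SE = (46.0−45)/1.1547 = 0.8660
p-value (two-sided) = 0.38648
At α=0.01: p ≥ α → fail to reject H₀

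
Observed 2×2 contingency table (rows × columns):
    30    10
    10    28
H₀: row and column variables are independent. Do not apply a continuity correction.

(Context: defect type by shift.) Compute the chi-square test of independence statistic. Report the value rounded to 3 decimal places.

Row totals [40, 38], col totals [40, 38], n=78
χ² = (30−20.51)²/20.51 + (10−19.49)²/19.49 + (10−19.49)²/19.49 + (28−18.51)²/18.51 = 18.4872
df = 1

test statistic = 18.487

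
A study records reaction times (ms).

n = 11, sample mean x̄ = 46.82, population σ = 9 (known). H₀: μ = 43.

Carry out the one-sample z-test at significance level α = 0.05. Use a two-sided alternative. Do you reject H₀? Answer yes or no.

reject H₀: no

SE = σ/√n = 9/√11 = 2.7136
z = (x̄−μ₀)/SE = (46.82−43)/2.7136 = 1.4077
p-value (two-sided) = 0.15921
At α=0.05: p ≥ α → fail to reject H₀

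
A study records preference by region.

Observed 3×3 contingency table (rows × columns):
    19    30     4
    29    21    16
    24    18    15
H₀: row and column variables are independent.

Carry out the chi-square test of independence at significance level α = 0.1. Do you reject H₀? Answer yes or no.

Row totals [53, 66, 57], col totals [72, 69, 35], n=176
χ² = (19−21.68)²/21.68 + (30−20.78)²/20.78 + (4−10.54)²/10.54 + (29−27.00)²/27.00 + (21−25.88)²/25.88 + (16−13.12)²/13.12 + (24−23.32)²/23.32 + (18−22.35)²/22.35 + (15−11.34)²/11.34 = 12.2288
df = 4
p-value (upper-tail) = 0.01573
At α=0.1: p < α → reject H₀

reject H₀: yes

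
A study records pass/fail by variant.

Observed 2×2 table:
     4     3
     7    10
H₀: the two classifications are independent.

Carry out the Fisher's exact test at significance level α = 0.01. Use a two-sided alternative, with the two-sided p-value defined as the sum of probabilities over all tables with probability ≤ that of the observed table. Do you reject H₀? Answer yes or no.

Margins: r₁=7, r₂=17, c₁=11, c₂=13, n=24
p_obs = C(7,4)·C(17,7)/C(24,11); sum pmf over tables with pmf ≤ p_obs
p-value (two-sided) = 0.65913
At α=0.01: p ≥ α → fail to reject H₀

reject H₀: no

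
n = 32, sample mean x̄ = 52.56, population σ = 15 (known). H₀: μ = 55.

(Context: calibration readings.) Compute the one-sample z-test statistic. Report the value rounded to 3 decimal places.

SE = σ/√n = 15/√32 = 2.6517
z = (x̄−μ₀)/SE = (52.56−55)/2.6517 = -0.9202

test statistic = -0.920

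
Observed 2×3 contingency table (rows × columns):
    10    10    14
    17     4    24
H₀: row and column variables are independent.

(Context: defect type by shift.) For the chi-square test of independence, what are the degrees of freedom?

df = (r−1)(c−1) = (2−1)·(3−1) = 2

degrees of freedom = 2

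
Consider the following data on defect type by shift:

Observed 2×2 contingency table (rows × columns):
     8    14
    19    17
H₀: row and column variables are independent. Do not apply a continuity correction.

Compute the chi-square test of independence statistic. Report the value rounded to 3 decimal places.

test statistic = 1.479

Row totals [22, 36], col totals [27, 31], n=58
χ² = (8−10.24)²/10.24 + (14−11.76)²/11.76 + (19−16.76)²/16.76 + (17−19.24)²/19.24 = 1.4786
df = 1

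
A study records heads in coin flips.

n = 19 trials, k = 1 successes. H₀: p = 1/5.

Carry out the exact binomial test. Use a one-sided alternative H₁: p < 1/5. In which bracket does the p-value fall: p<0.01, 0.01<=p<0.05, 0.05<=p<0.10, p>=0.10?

p-value bracket: 0.05<=p<0.10

Exact binomial: n=19, k=1, p₀=1/5=0.2000
P(X≤1) from Σ C(n,i)·p₀^i·(1−p₀)^(n−i)
p-value (one-sided, H₁ less) = 0.08287
→ bracket: 0.05<=p<0.10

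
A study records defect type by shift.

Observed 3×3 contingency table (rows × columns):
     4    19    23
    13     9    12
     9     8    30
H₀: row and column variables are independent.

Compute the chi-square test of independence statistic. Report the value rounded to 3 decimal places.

Row totals [46, 34, 47], col totals [26, 36, 65], n=127
χ² = (4−9.42)²/9.42 + (19−13.04)²/13.04 + (23−23.54)²/23.54 + (13−6.96)²/6.96 + (9−9.64)²/9.64 + (12−17.40)²/17.40 + (9−9.62)²/9.62 + (8−13.32)²/13.32 + (30−24.06)²/24.06 = 16.4486
df = 4

test statistic = 16.449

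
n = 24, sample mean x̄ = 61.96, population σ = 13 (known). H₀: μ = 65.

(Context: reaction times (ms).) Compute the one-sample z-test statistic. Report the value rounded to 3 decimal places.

SE = σ/√n = 13/√24 = 2.6536
z = (x̄−μ₀)/SE = (61.96−65)/2.6536 = -1.1456

test statistic = -1.146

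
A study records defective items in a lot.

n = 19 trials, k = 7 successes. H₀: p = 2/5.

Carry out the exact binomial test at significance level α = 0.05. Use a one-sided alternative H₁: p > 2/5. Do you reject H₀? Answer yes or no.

Exact binomial: n=19, k=7, p₀=2/5=0.4000
P(X≥7) from Σ C(n,i)·p₀^i·(1−p₀)^(n−i)
p-value (one-sided, H₁ greater) = 0.69193
At α=0.05: p ≥ α → fail to reject H₀

reject H₀: no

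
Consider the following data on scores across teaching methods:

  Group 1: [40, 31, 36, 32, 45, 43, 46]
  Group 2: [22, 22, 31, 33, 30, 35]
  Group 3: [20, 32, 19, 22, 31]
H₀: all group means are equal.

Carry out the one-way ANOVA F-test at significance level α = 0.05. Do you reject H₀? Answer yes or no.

Group means [39.00, 28.83, 24.80], grand mean 31.667
SSB = Σnᵢ(x̄ᵢ−x̄)² = 660.367; SSW = ΣΣ(x−x̄ᵢ)² = 533.633
MSB = 660.367/2 = 330.1833; MSW = 533.633/15 = 35.5756
F = MSB/MSW = 9.2812
df = (2, 15)
p-value (upper-tail) = 0.00238
At α=0.05: p < α → reject H₀

reject H₀: yes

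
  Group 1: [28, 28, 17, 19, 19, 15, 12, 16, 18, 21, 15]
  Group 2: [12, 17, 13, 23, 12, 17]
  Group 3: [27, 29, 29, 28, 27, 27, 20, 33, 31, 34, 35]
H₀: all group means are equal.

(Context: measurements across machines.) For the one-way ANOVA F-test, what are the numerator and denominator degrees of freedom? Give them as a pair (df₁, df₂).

k = 3 groups, N = 28 total
df = (k−1, N−k) = (3−1, 28−3) = (2, 25)

degrees of freedom = [2, 25]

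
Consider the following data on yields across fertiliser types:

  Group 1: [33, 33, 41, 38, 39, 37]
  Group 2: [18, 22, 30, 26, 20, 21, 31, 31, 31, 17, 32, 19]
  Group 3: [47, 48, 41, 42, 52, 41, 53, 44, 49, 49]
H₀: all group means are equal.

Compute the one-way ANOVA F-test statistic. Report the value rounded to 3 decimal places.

test statistic = 53.482

Group means [36.83, 24.83, 46.60], grand mean 35.179
SSB = Σnᵢ(x̄ᵢ−x̄)² = 2605.207; SSW = ΣΣ(x−x̄ᵢ)² = 608.900
MSB = 2605.207/2 = 1302.6036; MSW = 608.900/25 = 24.3560
F = MSB/MSW = 53.4818
df = (2, 25)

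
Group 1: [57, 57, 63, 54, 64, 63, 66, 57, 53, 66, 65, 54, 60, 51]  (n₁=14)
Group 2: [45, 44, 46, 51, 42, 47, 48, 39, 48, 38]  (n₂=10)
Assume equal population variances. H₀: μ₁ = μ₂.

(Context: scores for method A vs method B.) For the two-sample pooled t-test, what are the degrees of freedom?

df = n₁ + n₂ − 2 = 14 + 10 − 2 = 22

degrees of freedom = 22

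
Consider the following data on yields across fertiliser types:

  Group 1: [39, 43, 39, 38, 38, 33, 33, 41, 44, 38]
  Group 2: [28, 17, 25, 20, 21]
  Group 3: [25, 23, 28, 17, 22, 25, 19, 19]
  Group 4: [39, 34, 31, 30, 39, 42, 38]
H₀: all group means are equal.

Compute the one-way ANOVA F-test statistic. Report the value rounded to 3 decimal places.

test statistic = 36.932

Group means [38.60, 22.20, 22.25, 36.14], grand mean 30.933
SSB = Σnᵢ(x̄ᵢ−x̄)² = 1762.310; SSW = ΣΣ(x−x̄ᵢ)² = 413.557
MSB = 1762.310/3 = 587.4365; MSW = 413.557/26 = 15.9060
F = MSB/MSW = 36.9317
df = (3, 26)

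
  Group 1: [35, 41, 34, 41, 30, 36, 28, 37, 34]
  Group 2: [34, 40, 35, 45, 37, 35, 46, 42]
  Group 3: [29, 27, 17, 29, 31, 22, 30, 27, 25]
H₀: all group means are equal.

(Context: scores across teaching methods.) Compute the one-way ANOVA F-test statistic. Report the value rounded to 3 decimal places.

Group means [35.11, 39.25, 26.33], grand mean 33.346
SSB = Σnᵢ(x̄ᵢ−x̄)² = 749.496; SSW = ΣΣ(x−x̄ᵢ)² = 466.389
MSB = 749.496/2 = 374.7479; MSW = 466.389/23 = 20.2778
F = MSB/MSW = 18.4807
df = (2, 23)

test statistic = 18.481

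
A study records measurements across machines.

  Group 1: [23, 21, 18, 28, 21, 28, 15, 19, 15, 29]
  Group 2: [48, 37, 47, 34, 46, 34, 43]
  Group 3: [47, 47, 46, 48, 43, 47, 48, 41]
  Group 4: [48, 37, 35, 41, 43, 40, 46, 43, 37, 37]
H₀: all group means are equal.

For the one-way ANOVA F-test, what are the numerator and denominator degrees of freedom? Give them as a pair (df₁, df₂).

degrees of freedom = [3, 31]

k = 4 groups, N = 35 total
df = (k−1, N−k) = (4−1, 35−4) = (3, 31)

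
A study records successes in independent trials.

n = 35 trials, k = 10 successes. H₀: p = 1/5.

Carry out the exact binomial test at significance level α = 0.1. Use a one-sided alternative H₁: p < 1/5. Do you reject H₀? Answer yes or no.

reject H₀: no

Exact binomial: n=35, k=10, p₀=1/5=0.2000
P(X≤10) from Σ C(n,i)·p₀^i·(1−p₀)^(n−i)
p-value (one-sided, H₁ less) = 0.92529
At α=0.1: p ≥ α → fail to reject H₀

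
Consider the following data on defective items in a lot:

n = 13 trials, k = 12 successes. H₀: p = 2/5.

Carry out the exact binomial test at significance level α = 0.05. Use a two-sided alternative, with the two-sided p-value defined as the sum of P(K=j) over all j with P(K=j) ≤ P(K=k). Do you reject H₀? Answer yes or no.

reject H₀: yes

Exact binomial: n=13, k=12, p₀=2/5=0.4000
P(X=j) = C(n,j)·p₀^j·(1−p₀)^(n−j); p = Σ P(X=j) over j with P(X=j) ≤ P(X=12)
p-value (two-sided) = 0.00014
At α=0.05: p < α → reject H₀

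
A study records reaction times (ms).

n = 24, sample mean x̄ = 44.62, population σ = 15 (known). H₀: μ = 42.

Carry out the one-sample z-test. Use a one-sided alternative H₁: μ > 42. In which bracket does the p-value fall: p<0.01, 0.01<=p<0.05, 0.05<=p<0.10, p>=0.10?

SE = σ/√n = 15/√24 = 3.0619
z = (x̄−μ₀)/SE = (44.62−42)/3.0619 = 0.8557
p-value (one-sided, H₁ greater) = 0.19609
→ bracket: p>=0.10

p-value bracket: p>=0.10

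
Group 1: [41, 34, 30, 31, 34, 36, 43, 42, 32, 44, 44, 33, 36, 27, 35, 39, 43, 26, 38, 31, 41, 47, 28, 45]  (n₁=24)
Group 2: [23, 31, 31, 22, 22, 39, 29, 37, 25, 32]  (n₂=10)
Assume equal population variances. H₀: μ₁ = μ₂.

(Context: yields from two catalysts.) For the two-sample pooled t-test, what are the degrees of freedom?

degrees of freedom = 32

df = n₁ + n₂ − 2 = 24 + 10 − 2 = 32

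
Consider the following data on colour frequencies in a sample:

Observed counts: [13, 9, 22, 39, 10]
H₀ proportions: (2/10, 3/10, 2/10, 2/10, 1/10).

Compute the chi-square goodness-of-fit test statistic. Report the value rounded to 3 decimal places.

n = 93; E_i = n·p_i = [18.60, 27.90, 18.60, 18.60, 9.30]
χ² = (13−18.60)²/18.60 + (9−27.90)²/27.90 + (22−18.60)²/18.60 + (39−18.60)²/18.60 + (10−9.30)²/9.30 = 37.5376
df = 4

test statistic = 37.538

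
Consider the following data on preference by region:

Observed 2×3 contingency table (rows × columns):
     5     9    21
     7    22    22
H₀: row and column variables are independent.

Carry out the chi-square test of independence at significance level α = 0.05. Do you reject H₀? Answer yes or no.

Row totals [35, 51], col totals [12, 31, 43], n=86
χ² = (5−4.88)²/4.88 + (9−12.62)²/12.62 + (21−17.50)²/17.50 + (7−7.12)²/7.12 + (22−18.38)²/18.38 + (22−25.50)²/25.50 = 2.9330
df = 2
p-value (upper-tail) = 0.23073
At α=0.05: p ≥ α → fail to reject H₀

reject H₀: no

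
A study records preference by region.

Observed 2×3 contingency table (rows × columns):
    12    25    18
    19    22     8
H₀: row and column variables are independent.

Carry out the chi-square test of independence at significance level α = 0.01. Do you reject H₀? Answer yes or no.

reject H₀: no

Row totals [55, 49], col totals [31, 47, 26], n=104
χ² = (12−16.39)²/16.39 + (25−24.86)²/24.86 + (18−13.75)²/13.75 + (19−14.61)²/14.61 + (22−22.14)²/22.14 + (8−12.25)²/12.25 = 5.2897
df = 2
p-value (upper-tail) = 0.07101
At α=0.01: p ≥ α → fail to reject H₀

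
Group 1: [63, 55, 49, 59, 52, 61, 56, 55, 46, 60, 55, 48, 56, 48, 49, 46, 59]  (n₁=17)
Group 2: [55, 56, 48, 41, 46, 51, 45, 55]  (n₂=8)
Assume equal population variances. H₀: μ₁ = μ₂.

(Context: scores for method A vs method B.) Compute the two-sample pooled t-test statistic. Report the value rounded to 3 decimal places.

x̄₁=53.941, s₁=5.483, n₁=17
x̄₂=49.625, s₂=5.502, n₂=8
s_p² = [16·5.483² + 7·5.502²]/23 = 30.1224
SE = √(s_p²·(1/17+1/8)) = 2.3531
t = (53.941−49.625)/2.3531 = 1.8342
df = 23

test statistic = 1.834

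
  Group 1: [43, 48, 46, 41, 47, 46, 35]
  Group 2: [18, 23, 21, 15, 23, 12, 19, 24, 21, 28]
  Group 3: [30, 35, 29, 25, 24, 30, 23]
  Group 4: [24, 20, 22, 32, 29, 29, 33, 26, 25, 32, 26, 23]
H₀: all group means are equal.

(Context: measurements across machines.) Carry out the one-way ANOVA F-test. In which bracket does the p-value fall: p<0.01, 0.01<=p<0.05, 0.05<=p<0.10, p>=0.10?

Group means [43.71, 20.40, 28.00, 26.75], grand mean 28.528
SSB = Σnᵢ(x̄ᵢ−x̄)² = 2314.894; SSW = ΣΣ(x−x̄ᵢ)² = 622.079
MSB = 2314.894/3 = 771.6312; MSW = 622.079/32 = 19.4400
F = MSB/MSW = 39.6931
df = (3, 32)
p-value (upper-tail) = 0.00000
→ bracket: p<0.01

p-value bracket: p<0.01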